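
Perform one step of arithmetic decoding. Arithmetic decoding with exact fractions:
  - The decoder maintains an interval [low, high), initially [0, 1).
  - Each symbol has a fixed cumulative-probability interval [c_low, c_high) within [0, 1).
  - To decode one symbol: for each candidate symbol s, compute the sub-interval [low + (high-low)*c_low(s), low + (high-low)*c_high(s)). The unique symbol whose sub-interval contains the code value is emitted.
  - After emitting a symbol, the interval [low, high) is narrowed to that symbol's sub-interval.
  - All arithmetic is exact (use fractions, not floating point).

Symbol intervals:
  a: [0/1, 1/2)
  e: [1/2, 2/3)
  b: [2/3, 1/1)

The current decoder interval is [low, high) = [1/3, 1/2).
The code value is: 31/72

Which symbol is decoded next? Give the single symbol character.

Answer: e

Derivation:
Interval width = high − low = 1/2 − 1/3 = 1/6
Scaled code = (code − low) / width = (31/72 − 1/3) / 1/6 = 7/12
  a: [0/1, 1/2) 
  e: [1/2, 2/3) ← scaled code falls here ✓
  b: [2/3, 1/1) 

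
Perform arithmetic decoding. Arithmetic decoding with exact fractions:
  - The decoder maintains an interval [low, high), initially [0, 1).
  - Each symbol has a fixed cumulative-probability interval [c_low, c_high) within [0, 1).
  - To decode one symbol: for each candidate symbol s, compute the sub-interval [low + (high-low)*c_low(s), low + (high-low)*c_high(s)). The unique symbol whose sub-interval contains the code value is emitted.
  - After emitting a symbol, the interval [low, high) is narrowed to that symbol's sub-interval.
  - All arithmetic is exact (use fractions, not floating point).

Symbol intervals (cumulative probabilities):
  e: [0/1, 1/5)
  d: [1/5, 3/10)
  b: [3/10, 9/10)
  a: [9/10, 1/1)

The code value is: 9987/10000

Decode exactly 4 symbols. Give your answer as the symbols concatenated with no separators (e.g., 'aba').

Step 1: interval [0/1, 1/1), width = 1/1 - 0/1 = 1/1
  'e': [0/1 + 1/1*0/1, 0/1 + 1/1*1/5) = [0/1, 1/5)
  'd': [0/1 + 1/1*1/5, 0/1 + 1/1*3/10) = [1/5, 3/10)
  'b': [0/1 + 1/1*3/10, 0/1 + 1/1*9/10) = [3/10, 9/10)
  'a': [0/1 + 1/1*9/10, 0/1 + 1/1*1/1) = [9/10, 1/1) <- contains code 9987/10000
  emit 'a', narrow to [9/10, 1/1)
Step 2: interval [9/10, 1/1), width = 1/1 - 9/10 = 1/10
  'e': [9/10 + 1/10*0/1, 9/10 + 1/10*1/5) = [9/10, 23/25)
  'd': [9/10 + 1/10*1/5, 9/10 + 1/10*3/10) = [23/25, 93/100)
  'b': [9/10 + 1/10*3/10, 9/10 + 1/10*9/10) = [93/100, 99/100)
  'a': [9/10 + 1/10*9/10, 9/10 + 1/10*1/1) = [99/100, 1/1) <- contains code 9987/10000
  emit 'a', narrow to [99/100, 1/1)
Step 3: interval [99/100, 1/1), width = 1/1 - 99/100 = 1/100
  'e': [99/100 + 1/100*0/1, 99/100 + 1/100*1/5) = [99/100, 124/125)
  'd': [99/100 + 1/100*1/5, 99/100 + 1/100*3/10) = [124/125, 993/1000)
  'b': [99/100 + 1/100*3/10, 99/100 + 1/100*9/10) = [993/1000, 999/1000) <- contains code 9987/10000
  'a': [99/100 + 1/100*9/10, 99/100 + 1/100*1/1) = [999/1000, 1/1)
  emit 'b', narrow to [993/1000, 999/1000)
Step 4: interval [993/1000, 999/1000), width = 999/1000 - 993/1000 = 3/500
  'e': [993/1000 + 3/500*0/1, 993/1000 + 3/500*1/5) = [993/1000, 4971/5000)
  'd': [993/1000 + 3/500*1/5, 993/1000 + 3/500*3/10) = [4971/5000, 2487/2500)
  'b': [993/1000 + 3/500*3/10, 993/1000 + 3/500*9/10) = [2487/2500, 624/625)
  'a': [993/1000 + 3/500*9/10, 993/1000 + 3/500*1/1) = [624/625, 999/1000) <- contains code 9987/10000
  emit 'a', narrow to [624/625, 999/1000)

Answer: aaba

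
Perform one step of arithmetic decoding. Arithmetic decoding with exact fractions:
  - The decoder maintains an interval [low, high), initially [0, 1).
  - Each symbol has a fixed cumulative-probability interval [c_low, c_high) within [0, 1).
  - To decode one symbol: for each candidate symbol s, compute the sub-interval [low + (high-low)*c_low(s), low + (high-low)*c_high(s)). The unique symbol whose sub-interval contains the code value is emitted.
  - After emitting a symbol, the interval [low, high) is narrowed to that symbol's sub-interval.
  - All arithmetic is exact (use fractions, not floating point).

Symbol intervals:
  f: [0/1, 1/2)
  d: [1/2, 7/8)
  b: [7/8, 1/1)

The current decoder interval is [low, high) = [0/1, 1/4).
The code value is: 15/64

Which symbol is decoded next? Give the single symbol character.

Interval width = high − low = 1/4 − 0/1 = 1/4
Scaled code = (code − low) / width = (15/64 − 0/1) / 1/4 = 15/16
  f: [0/1, 1/2) 
  d: [1/2, 7/8) 
  b: [7/8, 1/1) ← scaled code falls here ✓

Answer: b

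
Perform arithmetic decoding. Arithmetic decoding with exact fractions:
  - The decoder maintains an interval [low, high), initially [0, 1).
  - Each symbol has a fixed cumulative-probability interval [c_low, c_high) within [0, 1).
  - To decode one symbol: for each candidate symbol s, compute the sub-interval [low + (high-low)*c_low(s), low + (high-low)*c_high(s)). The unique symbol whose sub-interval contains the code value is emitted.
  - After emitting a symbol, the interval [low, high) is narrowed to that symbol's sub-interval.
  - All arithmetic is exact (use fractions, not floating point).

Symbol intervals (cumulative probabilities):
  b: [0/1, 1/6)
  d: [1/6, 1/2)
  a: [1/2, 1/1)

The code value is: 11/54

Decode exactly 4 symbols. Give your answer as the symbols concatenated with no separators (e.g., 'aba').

Step 1: interval [0/1, 1/1), width = 1/1 - 0/1 = 1/1
  'b': [0/1 + 1/1*0/1, 0/1 + 1/1*1/6) = [0/1, 1/6)
  'd': [0/1 + 1/1*1/6, 0/1 + 1/1*1/2) = [1/6, 1/2) <- contains code 11/54
  'a': [0/1 + 1/1*1/2, 0/1 + 1/1*1/1) = [1/2, 1/1)
  emit 'd', narrow to [1/6, 1/2)
Step 2: interval [1/6, 1/2), width = 1/2 - 1/6 = 1/3
  'b': [1/6 + 1/3*0/1, 1/6 + 1/3*1/6) = [1/6, 2/9) <- contains code 11/54
  'd': [1/6 + 1/3*1/6, 1/6 + 1/3*1/2) = [2/9, 1/3)
  'a': [1/6 + 1/3*1/2, 1/6 + 1/3*1/1) = [1/3, 1/2)
  emit 'b', narrow to [1/6, 2/9)
Step 3: interval [1/6, 2/9), width = 2/9 - 1/6 = 1/18
  'b': [1/6 + 1/18*0/1, 1/6 + 1/18*1/6) = [1/6, 19/108)
  'd': [1/6 + 1/18*1/6, 1/6 + 1/18*1/2) = [19/108, 7/36)
  'a': [1/6 + 1/18*1/2, 1/6 + 1/18*1/1) = [7/36, 2/9) <- contains code 11/54
  emit 'a', narrow to [7/36, 2/9)
Step 4: interval [7/36, 2/9), width = 2/9 - 7/36 = 1/36
  'b': [7/36 + 1/36*0/1, 7/36 + 1/36*1/6) = [7/36, 43/216)
  'd': [7/36 + 1/36*1/6, 7/36 + 1/36*1/2) = [43/216, 5/24) <- contains code 11/54
  'a': [7/36 + 1/36*1/2, 7/36 + 1/36*1/1) = [5/24, 2/9)
  emit 'd', narrow to [43/216, 5/24)

Answer: dbad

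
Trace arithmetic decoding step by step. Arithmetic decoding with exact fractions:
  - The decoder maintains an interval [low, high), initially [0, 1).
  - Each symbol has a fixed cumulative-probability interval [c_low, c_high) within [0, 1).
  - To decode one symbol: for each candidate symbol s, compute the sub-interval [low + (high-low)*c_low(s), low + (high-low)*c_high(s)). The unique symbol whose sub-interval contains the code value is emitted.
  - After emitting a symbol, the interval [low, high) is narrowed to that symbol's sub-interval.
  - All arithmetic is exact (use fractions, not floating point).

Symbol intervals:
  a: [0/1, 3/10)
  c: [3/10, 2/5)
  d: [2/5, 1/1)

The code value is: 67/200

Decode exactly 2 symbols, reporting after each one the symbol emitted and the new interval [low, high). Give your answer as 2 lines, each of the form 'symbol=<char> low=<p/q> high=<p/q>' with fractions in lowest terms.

Answer: symbol=c low=3/10 high=2/5
symbol=c low=33/100 high=17/50

Derivation:
Step 1: interval [0/1, 1/1), width = 1/1 - 0/1 = 1/1
  'a': [0/1 + 1/1*0/1, 0/1 + 1/1*3/10) = [0/1, 3/10)
  'c': [0/1 + 1/1*3/10, 0/1 + 1/1*2/5) = [3/10, 2/5) <- contains code 67/200
  'd': [0/1 + 1/1*2/5, 0/1 + 1/1*1/1) = [2/5, 1/1)
  emit 'c', narrow to [3/10, 2/5)
Step 2: interval [3/10, 2/5), width = 2/5 - 3/10 = 1/10
  'a': [3/10 + 1/10*0/1, 3/10 + 1/10*3/10) = [3/10, 33/100)
  'c': [3/10 + 1/10*3/10, 3/10 + 1/10*2/5) = [33/100, 17/50) <- contains code 67/200
  'd': [3/10 + 1/10*2/5, 3/10 + 1/10*1/1) = [17/50, 2/5)
  emit 'c', narrow to [33/100, 17/50)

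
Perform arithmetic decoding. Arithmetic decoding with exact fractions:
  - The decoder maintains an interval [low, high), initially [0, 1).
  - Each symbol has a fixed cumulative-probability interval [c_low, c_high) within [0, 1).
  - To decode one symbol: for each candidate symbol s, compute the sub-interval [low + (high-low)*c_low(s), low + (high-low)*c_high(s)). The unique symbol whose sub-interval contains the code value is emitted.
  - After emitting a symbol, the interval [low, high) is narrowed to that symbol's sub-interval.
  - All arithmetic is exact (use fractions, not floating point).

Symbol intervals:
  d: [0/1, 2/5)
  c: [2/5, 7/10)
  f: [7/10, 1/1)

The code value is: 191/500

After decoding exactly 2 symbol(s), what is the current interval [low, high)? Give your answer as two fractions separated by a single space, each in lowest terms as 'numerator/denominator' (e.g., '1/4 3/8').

Answer: 7/25 2/5

Derivation:
Step 1: interval [0/1, 1/1), width = 1/1 - 0/1 = 1/1
  'd': [0/1 + 1/1*0/1, 0/1 + 1/1*2/5) = [0/1, 2/5) <- contains code 191/500
  'c': [0/1 + 1/1*2/5, 0/1 + 1/1*7/10) = [2/5, 7/10)
  'f': [0/1 + 1/1*7/10, 0/1 + 1/1*1/1) = [7/10, 1/1)
  emit 'd', narrow to [0/1, 2/5)
Step 2: interval [0/1, 2/5), width = 2/5 - 0/1 = 2/5
  'd': [0/1 + 2/5*0/1, 0/1 + 2/5*2/5) = [0/1, 4/25)
  'c': [0/1 + 2/5*2/5, 0/1 + 2/5*7/10) = [4/25, 7/25)
  'f': [0/1 + 2/5*7/10, 0/1 + 2/5*1/1) = [7/25, 2/5) <- contains code 191/500
  emit 'f', narrow to [7/25, 2/5)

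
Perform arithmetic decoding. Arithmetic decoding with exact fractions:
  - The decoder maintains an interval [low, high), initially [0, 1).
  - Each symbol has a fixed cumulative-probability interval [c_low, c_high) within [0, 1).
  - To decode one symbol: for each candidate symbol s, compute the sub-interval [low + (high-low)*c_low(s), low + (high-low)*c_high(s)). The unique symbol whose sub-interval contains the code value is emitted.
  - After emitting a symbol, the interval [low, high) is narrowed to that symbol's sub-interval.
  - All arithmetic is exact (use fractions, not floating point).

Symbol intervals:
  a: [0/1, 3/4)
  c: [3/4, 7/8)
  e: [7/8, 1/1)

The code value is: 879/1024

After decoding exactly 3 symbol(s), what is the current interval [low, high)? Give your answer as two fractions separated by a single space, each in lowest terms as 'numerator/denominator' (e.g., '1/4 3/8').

Answer: 439/512 55/64

Derivation:
Step 1: interval [0/1, 1/1), width = 1/1 - 0/1 = 1/1
  'a': [0/1 + 1/1*0/1, 0/1 + 1/1*3/4) = [0/1, 3/4)
  'c': [0/1 + 1/1*3/4, 0/1 + 1/1*7/8) = [3/4, 7/8) <- contains code 879/1024
  'e': [0/1 + 1/1*7/8, 0/1 + 1/1*1/1) = [7/8, 1/1)
  emit 'c', narrow to [3/4, 7/8)
Step 2: interval [3/4, 7/8), width = 7/8 - 3/4 = 1/8
  'a': [3/4 + 1/8*0/1, 3/4 + 1/8*3/4) = [3/4, 27/32)
  'c': [3/4 + 1/8*3/4, 3/4 + 1/8*7/8) = [27/32, 55/64) <- contains code 879/1024
  'e': [3/4 + 1/8*7/8, 3/4 + 1/8*1/1) = [55/64, 7/8)
  emit 'c', narrow to [27/32, 55/64)
Step 3: interval [27/32, 55/64), width = 55/64 - 27/32 = 1/64
  'a': [27/32 + 1/64*0/1, 27/32 + 1/64*3/4) = [27/32, 219/256)
  'c': [27/32 + 1/64*3/4, 27/32 + 1/64*7/8) = [219/256, 439/512)
  'e': [27/32 + 1/64*7/8, 27/32 + 1/64*1/1) = [439/512, 55/64) <- contains code 879/1024
  emit 'e', narrow to [439/512, 55/64)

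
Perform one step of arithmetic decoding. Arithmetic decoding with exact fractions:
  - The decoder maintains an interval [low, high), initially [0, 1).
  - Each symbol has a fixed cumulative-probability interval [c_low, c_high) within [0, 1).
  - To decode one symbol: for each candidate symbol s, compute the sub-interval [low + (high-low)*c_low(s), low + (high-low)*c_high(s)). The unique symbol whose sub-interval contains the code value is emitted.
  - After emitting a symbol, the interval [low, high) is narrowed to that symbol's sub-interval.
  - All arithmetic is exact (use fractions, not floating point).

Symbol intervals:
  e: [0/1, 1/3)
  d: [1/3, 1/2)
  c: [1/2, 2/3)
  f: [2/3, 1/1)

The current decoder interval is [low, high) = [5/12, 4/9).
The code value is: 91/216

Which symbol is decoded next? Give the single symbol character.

Interval width = high − low = 4/9 − 5/12 = 1/36
Scaled code = (code − low) / width = (91/216 − 5/12) / 1/36 = 1/6
  e: [0/1, 1/3) ← scaled code falls here ✓
  d: [1/3, 1/2) 
  c: [1/2, 2/3) 
  f: [2/3, 1/1) 

Answer: e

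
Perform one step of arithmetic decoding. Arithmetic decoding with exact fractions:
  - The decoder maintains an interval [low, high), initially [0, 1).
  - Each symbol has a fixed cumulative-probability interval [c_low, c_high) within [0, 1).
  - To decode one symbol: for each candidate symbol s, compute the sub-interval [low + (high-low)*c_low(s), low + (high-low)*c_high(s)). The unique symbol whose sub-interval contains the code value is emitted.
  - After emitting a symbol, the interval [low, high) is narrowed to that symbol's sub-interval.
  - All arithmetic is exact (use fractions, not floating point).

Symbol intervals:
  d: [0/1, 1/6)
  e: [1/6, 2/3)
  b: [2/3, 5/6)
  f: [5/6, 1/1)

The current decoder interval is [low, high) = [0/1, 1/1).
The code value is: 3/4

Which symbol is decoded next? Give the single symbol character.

Answer: b

Derivation:
Interval width = high − low = 1/1 − 0/1 = 1/1
Scaled code = (code − low) / width = (3/4 − 0/1) / 1/1 = 3/4
  d: [0/1, 1/6) 
  e: [1/6, 2/3) 
  b: [2/3, 5/6) ← scaled code falls here ✓
  f: [5/6, 1/1) 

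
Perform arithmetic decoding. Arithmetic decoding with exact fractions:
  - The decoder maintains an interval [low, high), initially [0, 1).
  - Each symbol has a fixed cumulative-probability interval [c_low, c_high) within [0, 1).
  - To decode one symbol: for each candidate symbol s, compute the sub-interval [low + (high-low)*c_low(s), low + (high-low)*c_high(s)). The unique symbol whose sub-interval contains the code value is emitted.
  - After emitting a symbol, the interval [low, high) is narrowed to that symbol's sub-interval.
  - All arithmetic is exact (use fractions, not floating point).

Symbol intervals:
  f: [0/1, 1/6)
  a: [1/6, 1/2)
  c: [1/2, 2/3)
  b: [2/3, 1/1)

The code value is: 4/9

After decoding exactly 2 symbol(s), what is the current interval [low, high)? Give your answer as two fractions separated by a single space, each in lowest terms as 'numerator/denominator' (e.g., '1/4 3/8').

Answer: 7/18 1/2

Derivation:
Step 1: interval [0/1, 1/1), width = 1/1 - 0/1 = 1/1
  'f': [0/1 + 1/1*0/1, 0/1 + 1/1*1/6) = [0/1, 1/6)
  'a': [0/1 + 1/1*1/6, 0/1 + 1/1*1/2) = [1/6, 1/2) <- contains code 4/9
  'c': [0/1 + 1/1*1/2, 0/1 + 1/1*2/3) = [1/2, 2/3)
  'b': [0/1 + 1/1*2/3, 0/1 + 1/1*1/1) = [2/3, 1/1)
  emit 'a', narrow to [1/6, 1/2)
Step 2: interval [1/6, 1/2), width = 1/2 - 1/6 = 1/3
  'f': [1/6 + 1/3*0/1, 1/6 + 1/3*1/6) = [1/6, 2/9)
  'a': [1/6 + 1/3*1/6, 1/6 + 1/3*1/2) = [2/9, 1/3)
  'c': [1/6 + 1/3*1/2, 1/6 + 1/3*2/3) = [1/3, 7/18)
  'b': [1/6 + 1/3*2/3, 1/6 + 1/3*1/1) = [7/18, 1/2) <- contains code 4/9
  emit 'b', narrow to [7/18, 1/2)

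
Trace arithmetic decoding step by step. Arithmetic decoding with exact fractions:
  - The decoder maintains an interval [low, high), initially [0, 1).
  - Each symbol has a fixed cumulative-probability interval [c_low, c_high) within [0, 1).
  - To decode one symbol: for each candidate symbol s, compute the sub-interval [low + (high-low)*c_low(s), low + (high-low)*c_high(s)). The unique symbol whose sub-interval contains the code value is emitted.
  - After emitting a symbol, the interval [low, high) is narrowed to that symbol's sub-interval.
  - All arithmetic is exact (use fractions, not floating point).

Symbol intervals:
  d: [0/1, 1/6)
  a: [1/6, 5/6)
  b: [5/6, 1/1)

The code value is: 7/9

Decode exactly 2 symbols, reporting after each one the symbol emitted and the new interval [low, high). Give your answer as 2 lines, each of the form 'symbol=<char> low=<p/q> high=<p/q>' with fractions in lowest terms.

Step 1: interval [0/1, 1/1), width = 1/1 - 0/1 = 1/1
  'd': [0/1 + 1/1*0/1, 0/1 + 1/1*1/6) = [0/1, 1/6)
  'a': [0/1 + 1/1*1/6, 0/1 + 1/1*5/6) = [1/6, 5/6) <- contains code 7/9
  'b': [0/1 + 1/1*5/6, 0/1 + 1/1*1/1) = [5/6, 1/1)
  emit 'a', narrow to [1/6, 5/6)
Step 2: interval [1/6, 5/6), width = 5/6 - 1/6 = 2/3
  'd': [1/6 + 2/3*0/1, 1/6 + 2/3*1/6) = [1/6, 5/18)
  'a': [1/6 + 2/3*1/6, 1/6 + 2/3*5/6) = [5/18, 13/18)
  'b': [1/6 + 2/3*5/6, 1/6 + 2/3*1/1) = [13/18, 5/6) <- contains code 7/9
  emit 'b', narrow to [13/18, 5/6)

Answer: symbol=a low=1/6 high=5/6
symbol=b low=13/18 high=5/6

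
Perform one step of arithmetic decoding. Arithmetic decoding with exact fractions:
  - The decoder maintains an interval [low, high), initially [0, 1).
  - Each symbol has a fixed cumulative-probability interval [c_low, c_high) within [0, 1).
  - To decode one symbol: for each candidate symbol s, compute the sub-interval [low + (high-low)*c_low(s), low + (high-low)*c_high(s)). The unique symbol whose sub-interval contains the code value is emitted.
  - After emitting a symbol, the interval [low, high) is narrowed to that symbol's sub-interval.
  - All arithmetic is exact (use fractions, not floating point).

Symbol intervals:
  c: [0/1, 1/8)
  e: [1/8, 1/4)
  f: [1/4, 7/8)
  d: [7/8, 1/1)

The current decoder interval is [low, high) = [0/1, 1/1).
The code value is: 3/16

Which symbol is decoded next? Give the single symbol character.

Interval width = high − low = 1/1 − 0/1 = 1/1
Scaled code = (code − low) / width = (3/16 − 0/1) / 1/1 = 3/16
  c: [0/1, 1/8) 
  e: [1/8, 1/4) ← scaled code falls here ✓
  f: [1/4, 7/8) 
  d: [7/8, 1/1) 

Answer: e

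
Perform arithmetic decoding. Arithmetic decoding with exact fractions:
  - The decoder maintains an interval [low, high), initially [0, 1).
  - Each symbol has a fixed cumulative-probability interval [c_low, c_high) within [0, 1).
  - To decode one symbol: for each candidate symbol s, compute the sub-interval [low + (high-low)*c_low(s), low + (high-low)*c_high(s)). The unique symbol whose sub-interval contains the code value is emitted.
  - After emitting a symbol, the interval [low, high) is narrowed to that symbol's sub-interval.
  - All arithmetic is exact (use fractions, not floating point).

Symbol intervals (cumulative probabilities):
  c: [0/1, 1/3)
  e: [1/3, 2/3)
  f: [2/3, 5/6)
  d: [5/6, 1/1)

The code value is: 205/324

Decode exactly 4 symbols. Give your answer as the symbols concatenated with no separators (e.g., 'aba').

Answer: edec

Derivation:
Step 1: interval [0/1, 1/1), width = 1/1 - 0/1 = 1/1
  'c': [0/1 + 1/1*0/1, 0/1 + 1/1*1/3) = [0/1, 1/3)
  'e': [0/1 + 1/1*1/3, 0/1 + 1/1*2/3) = [1/3, 2/3) <- contains code 205/324
  'f': [0/1 + 1/1*2/3, 0/1 + 1/1*5/6) = [2/3, 5/6)
  'd': [0/1 + 1/1*5/6, 0/1 + 1/1*1/1) = [5/6, 1/1)
  emit 'e', narrow to [1/3, 2/3)
Step 2: interval [1/3, 2/3), width = 2/3 - 1/3 = 1/3
  'c': [1/3 + 1/3*0/1, 1/3 + 1/3*1/3) = [1/3, 4/9)
  'e': [1/3 + 1/3*1/3, 1/3 + 1/3*2/3) = [4/9, 5/9)
  'f': [1/3 + 1/3*2/3, 1/3 + 1/3*5/6) = [5/9, 11/18)
  'd': [1/3 + 1/3*5/6, 1/3 + 1/3*1/1) = [11/18, 2/3) <- contains code 205/324
  emit 'd', narrow to [11/18, 2/3)
Step 3: interval [11/18, 2/3), width = 2/3 - 11/18 = 1/18
  'c': [11/18 + 1/18*0/1, 11/18 + 1/18*1/3) = [11/18, 17/27)
  'e': [11/18 + 1/18*1/3, 11/18 + 1/18*2/3) = [17/27, 35/54) <- contains code 205/324
  'f': [11/18 + 1/18*2/3, 11/18 + 1/18*5/6) = [35/54, 71/108)
  'd': [11/18 + 1/18*5/6, 11/18 + 1/18*1/1) = [71/108, 2/3)
  emit 'e', narrow to [17/27, 35/54)
Step 4: interval [17/27, 35/54), width = 35/54 - 17/27 = 1/54
  'c': [17/27 + 1/54*0/1, 17/27 + 1/54*1/3) = [17/27, 103/162) <- contains code 205/324
  'e': [17/27 + 1/54*1/3, 17/27 + 1/54*2/3) = [103/162, 52/81)
  'f': [17/27 + 1/54*2/3, 17/27 + 1/54*5/6) = [52/81, 209/324)
  'd': [17/27 + 1/54*5/6, 17/27 + 1/54*1/1) = [209/324, 35/54)
  emit 'c', narrow to [17/27, 103/162)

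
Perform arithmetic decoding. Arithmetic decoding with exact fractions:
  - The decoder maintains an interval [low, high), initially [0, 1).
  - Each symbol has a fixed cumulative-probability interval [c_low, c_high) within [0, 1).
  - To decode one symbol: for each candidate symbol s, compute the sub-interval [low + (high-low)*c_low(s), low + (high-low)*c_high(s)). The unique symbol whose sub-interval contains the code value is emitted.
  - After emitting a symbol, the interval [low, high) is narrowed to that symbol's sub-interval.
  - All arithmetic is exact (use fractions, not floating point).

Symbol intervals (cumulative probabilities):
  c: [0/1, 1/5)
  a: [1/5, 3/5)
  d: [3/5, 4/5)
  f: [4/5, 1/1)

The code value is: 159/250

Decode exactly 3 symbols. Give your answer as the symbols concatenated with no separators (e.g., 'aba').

Answer: dcf

Derivation:
Step 1: interval [0/1, 1/1), width = 1/1 - 0/1 = 1/1
  'c': [0/1 + 1/1*0/1, 0/1 + 1/1*1/5) = [0/1, 1/5)
  'a': [0/1 + 1/1*1/5, 0/1 + 1/1*3/5) = [1/5, 3/5)
  'd': [0/1 + 1/1*3/5, 0/1 + 1/1*4/5) = [3/5, 4/5) <- contains code 159/250
  'f': [0/1 + 1/1*4/5, 0/1 + 1/1*1/1) = [4/5, 1/1)
  emit 'd', narrow to [3/5, 4/5)
Step 2: interval [3/5, 4/5), width = 4/5 - 3/5 = 1/5
  'c': [3/5 + 1/5*0/1, 3/5 + 1/5*1/5) = [3/5, 16/25) <- contains code 159/250
  'a': [3/5 + 1/5*1/5, 3/5 + 1/5*3/5) = [16/25, 18/25)
  'd': [3/5 + 1/5*3/5, 3/5 + 1/5*4/5) = [18/25, 19/25)
  'f': [3/5 + 1/5*4/5, 3/5 + 1/5*1/1) = [19/25, 4/5)
  emit 'c', narrow to [3/5, 16/25)
Step 3: interval [3/5, 16/25), width = 16/25 - 3/5 = 1/25
  'c': [3/5 + 1/25*0/1, 3/5 + 1/25*1/5) = [3/5, 76/125)
  'a': [3/5 + 1/25*1/5, 3/5 + 1/25*3/5) = [76/125, 78/125)
  'd': [3/5 + 1/25*3/5, 3/5 + 1/25*4/5) = [78/125, 79/125)
  'f': [3/5 + 1/25*4/5, 3/5 + 1/25*1/1) = [79/125, 16/25) <- contains code 159/250
  emit 'f', narrow to [79/125, 16/25)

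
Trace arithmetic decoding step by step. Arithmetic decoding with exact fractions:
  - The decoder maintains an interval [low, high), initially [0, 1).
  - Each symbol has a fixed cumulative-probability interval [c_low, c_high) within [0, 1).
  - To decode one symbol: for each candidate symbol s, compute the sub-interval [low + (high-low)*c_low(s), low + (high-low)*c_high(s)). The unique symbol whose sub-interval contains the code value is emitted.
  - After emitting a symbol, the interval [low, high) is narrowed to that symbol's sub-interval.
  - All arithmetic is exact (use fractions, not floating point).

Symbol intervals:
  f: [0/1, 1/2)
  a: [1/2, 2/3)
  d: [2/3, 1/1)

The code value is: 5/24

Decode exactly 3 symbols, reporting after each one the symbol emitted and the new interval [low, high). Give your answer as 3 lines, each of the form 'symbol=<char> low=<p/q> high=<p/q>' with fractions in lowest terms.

Answer: symbol=f low=0/1 high=1/2
symbol=f low=0/1 high=1/4
symbol=d low=1/6 high=1/4

Derivation:
Step 1: interval [0/1, 1/1), width = 1/1 - 0/1 = 1/1
  'f': [0/1 + 1/1*0/1, 0/1 + 1/1*1/2) = [0/1, 1/2) <- contains code 5/24
  'a': [0/1 + 1/1*1/2, 0/1 + 1/1*2/3) = [1/2, 2/3)
  'd': [0/1 + 1/1*2/3, 0/1 + 1/1*1/1) = [2/3, 1/1)
  emit 'f', narrow to [0/1, 1/2)
Step 2: interval [0/1, 1/2), width = 1/2 - 0/1 = 1/2
  'f': [0/1 + 1/2*0/1, 0/1 + 1/2*1/2) = [0/1, 1/4) <- contains code 5/24
  'a': [0/1 + 1/2*1/2, 0/1 + 1/2*2/3) = [1/4, 1/3)
  'd': [0/1 + 1/2*2/3, 0/1 + 1/2*1/1) = [1/3, 1/2)
  emit 'f', narrow to [0/1, 1/4)
Step 3: interval [0/1, 1/4), width = 1/4 - 0/1 = 1/4
  'f': [0/1 + 1/4*0/1, 0/1 + 1/4*1/2) = [0/1, 1/8)
  'a': [0/1 + 1/4*1/2, 0/1 + 1/4*2/3) = [1/8, 1/6)
  'd': [0/1 + 1/4*2/3, 0/1 + 1/4*1/1) = [1/6, 1/4) <- contains code 5/24
  emit 'd', narrow to [1/6, 1/4)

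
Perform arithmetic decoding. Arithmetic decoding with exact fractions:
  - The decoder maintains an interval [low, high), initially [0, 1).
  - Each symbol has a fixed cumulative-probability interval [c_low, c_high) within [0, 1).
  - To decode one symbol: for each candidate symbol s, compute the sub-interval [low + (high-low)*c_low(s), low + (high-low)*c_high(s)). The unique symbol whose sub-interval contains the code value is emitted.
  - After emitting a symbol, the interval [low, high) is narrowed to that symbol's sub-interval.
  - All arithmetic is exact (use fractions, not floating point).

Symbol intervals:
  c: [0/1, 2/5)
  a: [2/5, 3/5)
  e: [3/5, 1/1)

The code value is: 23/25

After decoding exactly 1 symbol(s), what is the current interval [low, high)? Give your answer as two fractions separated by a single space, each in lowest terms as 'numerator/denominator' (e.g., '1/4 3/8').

Answer: 3/5 1/1

Derivation:
Step 1: interval [0/1, 1/1), width = 1/1 - 0/1 = 1/1
  'c': [0/1 + 1/1*0/1, 0/1 + 1/1*2/5) = [0/1, 2/5)
  'a': [0/1 + 1/1*2/5, 0/1 + 1/1*3/5) = [2/5, 3/5)
  'e': [0/1 + 1/1*3/5, 0/1 + 1/1*1/1) = [3/5, 1/1) <- contains code 23/25
  emit 'e', narrow to [3/5, 1/1)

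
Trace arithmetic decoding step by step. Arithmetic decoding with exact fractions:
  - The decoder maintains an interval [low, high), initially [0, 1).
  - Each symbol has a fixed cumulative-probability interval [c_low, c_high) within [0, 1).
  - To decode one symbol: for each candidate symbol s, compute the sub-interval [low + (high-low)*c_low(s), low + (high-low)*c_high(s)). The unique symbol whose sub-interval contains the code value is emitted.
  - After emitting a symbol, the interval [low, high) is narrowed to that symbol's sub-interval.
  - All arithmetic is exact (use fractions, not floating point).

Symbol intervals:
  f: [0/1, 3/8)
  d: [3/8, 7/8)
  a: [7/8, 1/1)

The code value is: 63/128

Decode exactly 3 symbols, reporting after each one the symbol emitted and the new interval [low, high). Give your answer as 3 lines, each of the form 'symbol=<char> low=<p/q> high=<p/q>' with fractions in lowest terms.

Answer: symbol=d low=3/8 high=7/8
symbol=f low=3/8 high=9/16
symbol=d low=57/128 high=69/128

Derivation:
Step 1: interval [0/1, 1/1), width = 1/1 - 0/1 = 1/1
  'f': [0/1 + 1/1*0/1, 0/1 + 1/1*3/8) = [0/1, 3/8)
  'd': [0/1 + 1/1*3/8, 0/1 + 1/1*7/8) = [3/8, 7/8) <- contains code 63/128
  'a': [0/1 + 1/1*7/8, 0/1 + 1/1*1/1) = [7/8, 1/1)
  emit 'd', narrow to [3/8, 7/8)
Step 2: interval [3/8, 7/8), width = 7/8 - 3/8 = 1/2
  'f': [3/8 + 1/2*0/1, 3/8 + 1/2*3/8) = [3/8, 9/16) <- contains code 63/128
  'd': [3/8 + 1/2*3/8, 3/8 + 1/2*7/8) = [9/16, 13/16)
  'a': [3/8 + 1/2*7/8, 3/8 + 1/2*1/1) = [13/16, 7/8)
  emit 'f', narrow to [3/8, 9/16)
Step 3: interval [3/8, 9/16), width = 9/16 - 3/8 = 3/16
  'f': [3/8 + 3/16*0/1, 3/8 + 3/16*3/8) = [3/8, 57/128)
  'd': [3/8 + 3/16*3/8, 3/8 + 3/16*7/8) = [57/128, 69/128) <- contains code 63/128
  'a': [3/8 + 3/16*7/8, 3/8 + 3/16*1/1) = [69/128, 9/16)
  emit 'd', narrow to [57/128, 69/128)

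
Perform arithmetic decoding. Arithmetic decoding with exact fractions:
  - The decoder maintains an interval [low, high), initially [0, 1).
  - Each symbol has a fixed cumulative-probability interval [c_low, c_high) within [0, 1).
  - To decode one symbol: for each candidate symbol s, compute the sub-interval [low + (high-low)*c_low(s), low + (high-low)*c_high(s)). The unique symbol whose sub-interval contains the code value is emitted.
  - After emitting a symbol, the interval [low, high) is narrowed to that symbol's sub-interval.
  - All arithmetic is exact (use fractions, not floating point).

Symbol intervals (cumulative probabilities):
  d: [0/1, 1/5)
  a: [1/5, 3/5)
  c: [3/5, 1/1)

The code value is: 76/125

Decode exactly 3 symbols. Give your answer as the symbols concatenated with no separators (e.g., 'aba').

Answer: cdd

Derivation:
Step 1: interval [0/1, 1/1), width = 1/1 - 0/1 = 1/1
  'd': [0/1 + 1/1*0/1, 0/1 + 1/1*1/5) = [0/1, 1/5)
  'a': [0/1 + 1/1*1/5, 0/1 + 1/1*3/5) = [1/5, 3/5)
  'c': [0/1 + 1/1*3/5, 0/1 + 1/1*1/1) = [3/5, 1/1) <- contains code 76/125
  emit 'c', narrow to [3/5, 1/1)
Step 2: interval [3/5, 1/1), width = 1/1 - 3/5 = 2/5
  'd': [3/5 + 2/5*0/1, 3/5 + 2/5*1/5) = [3/5, 17/25) <- contains code 76/125
  'a': [3/5 + 2/5*1/5, 3/5 + 2/5*3/5) = [17/25, 21/25)
  'c': [3/5 + 2/5*3/5, 3/5 + 2/5*1/1) = [21/25, 1/1)
  emit 'd', narrow to [3/5, 17/25)
Step 3: interval [3/5, 17/25), width = 17/25 - 3/5 = 2/25
  'd': [3/5 + 2/25*0/1, 3/5 + 2/25*1/5) = [3/5, 77/125) <- contains code 76/125
  'a': [3/5 + 2/25*1/5, 3/5 + 2/25*3/5) = [77/125, 81/125)
  'c': [3/5 + 2/25*3/5, 3/5 + 2/25*1/1) = [81/125, 17/25)
  emit 'd', narrow to [3/5, 77/125)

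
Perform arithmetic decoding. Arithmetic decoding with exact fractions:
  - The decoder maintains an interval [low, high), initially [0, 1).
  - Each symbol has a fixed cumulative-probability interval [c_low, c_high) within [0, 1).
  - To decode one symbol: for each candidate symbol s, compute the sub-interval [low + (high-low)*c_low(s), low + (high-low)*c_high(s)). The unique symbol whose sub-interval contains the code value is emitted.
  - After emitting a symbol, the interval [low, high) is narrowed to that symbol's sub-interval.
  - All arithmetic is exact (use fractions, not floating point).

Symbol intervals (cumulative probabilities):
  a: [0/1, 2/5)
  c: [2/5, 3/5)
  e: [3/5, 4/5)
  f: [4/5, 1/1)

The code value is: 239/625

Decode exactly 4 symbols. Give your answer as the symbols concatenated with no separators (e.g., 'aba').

Step 1: interval [0/1, 1/1), width = 1/1 - 0/1 = 1/1
  'a': [0/1 + 1/1*0/1, 0/1 + 1/1*2/5) = [0/1, 2/5) <- contains code 239/625
  'c': [0/1 + 1/1*2/5, 0/1 + 1/1*3/5) = [2/5, 3/5)
  'e': [0/1 + 1/1*3/5, 0/1 + 1/1*4/5) = [3/5, 4/5)
  'f': [0/1 + 1/1*4/5, 0/1 + 1/1*1/1) = [4/5, 1/1)
  emit 'a', narrow to [0/1, 2/5)
Step 2: interval [0/1, 2/5), width = 2/5 - 0/1 = 2/5
  'a': [0/1 + 2/5*0/1, 0/1 + 2/5*2/5) = [0/1, 4/25)
  'c': [0/1 + 2/5*2/5, 0/1 + 2/5*3/5) = [4/25, 6/25)
  'e': [0/1 + 2/5*3/5, 0/1 + 2/5*4/5) = [6/25, 8/25)
  'f': [0/1 + 2/5*4/5, 0/1 + 2/5*1/1) = [8/25, 2/5) <- contains code 239/625
  emit 'f', narrow to [8/25, 2/5)
Step 3: interval [8/25, 2/5), width = 2/5 - 8/25 = 2/25
  'a': [8/25 + 2/25*0/1, 8/25 + 2/25*2/5) = [8/25, 44/125)
  'c': [8/25 + 2/25*2/5, 8/25 + 2/25*3/5) = [44/125, 46/125)
  'e': [8/25 + 2/25*3/5, 8/25 + 2/25*4/5) = [46/125, 48/125) <- contains code 239/625
  'f': [8/25 + 2/25*4/5, 8/25 + 2/25*1/1) = [48/125, 2/5)
  emit 'e', narrow to [46/125, 48/125)
Step 4: interval [46/125, 48/125), width = 48/125 - 46/125 = 2/125
  'a': [46/125 + 2/125*0/1, 46/125 + 2/125*2/5) = [46/125, 234/625)
  'c': [46/125 + 2/125*2/5, 46/125 + 2/125*3/5) = [234/625, 236/625)
  'e': [46/125 + 2/125*3/5, 46/125 + 2/125*4/5) = [236/625, 238/625)
  'f': [46/125 + 2/125*4/5, 46/125 + 2/125*1/1) = [238/625, 48/125) <- contains code 239/625
  emit 'f', narrow to [238/625, 48/125)

Answer: afef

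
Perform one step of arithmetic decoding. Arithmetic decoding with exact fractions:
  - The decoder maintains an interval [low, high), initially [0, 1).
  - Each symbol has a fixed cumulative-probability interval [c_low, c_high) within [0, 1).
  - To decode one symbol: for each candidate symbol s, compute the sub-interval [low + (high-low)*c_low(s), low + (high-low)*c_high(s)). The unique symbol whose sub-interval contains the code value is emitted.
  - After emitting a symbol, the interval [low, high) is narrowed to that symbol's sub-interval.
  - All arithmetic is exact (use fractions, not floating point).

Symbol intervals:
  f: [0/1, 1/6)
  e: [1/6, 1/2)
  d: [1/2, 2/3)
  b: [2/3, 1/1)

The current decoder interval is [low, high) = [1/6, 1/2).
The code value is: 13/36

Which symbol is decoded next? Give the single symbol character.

Answer: d

Derivation:
Interval width = high − low = 1/2 − 1/6 = 1/3
Scaled code = (code − low) / width = (13/36 − 1/6) / 1/3 = 7/12
  f: [0/1, 1/6) 
  e: [1/6, 1/2) 
  d: [1/2, 2/3) ← scaled code falls here ✓
  b: [2/3, 1/1) 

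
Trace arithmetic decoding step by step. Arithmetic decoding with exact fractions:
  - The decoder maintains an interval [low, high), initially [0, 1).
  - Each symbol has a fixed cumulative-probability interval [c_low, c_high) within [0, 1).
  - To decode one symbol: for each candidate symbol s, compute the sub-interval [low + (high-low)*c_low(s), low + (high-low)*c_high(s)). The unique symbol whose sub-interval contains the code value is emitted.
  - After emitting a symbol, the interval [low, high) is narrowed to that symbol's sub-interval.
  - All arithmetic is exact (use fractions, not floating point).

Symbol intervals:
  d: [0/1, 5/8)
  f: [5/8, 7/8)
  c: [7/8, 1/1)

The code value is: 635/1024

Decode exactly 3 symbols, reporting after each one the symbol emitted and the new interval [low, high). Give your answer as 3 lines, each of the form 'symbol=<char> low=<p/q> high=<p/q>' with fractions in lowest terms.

Step 1: interval [0/1, 1/1), width = 1/1 - 0/1 = 1/1
  'd': [0/1 + 1/1*0/1, 0/1 + 1/1*5/8) = [0/1, 5/8) <- contains code 635/1024
  'f': [0/1 + 1/1*5/8, 0/1 + 1/1*7/8) = [5/8, 7/8)
  'c': [0/1 + 1/1*7/8, 0/1 + 1/1*1/1) = [7/8, 1/1)
  emit 'd', narrow to [0/1, 5/8)
Step 2: interval [0/1, 5/8), width = 5/8 - 0/1 = 5/8
  'd': [0/1 + 5/8*0/1, 0/1 + 5/8*5/8) = [0/1, 25/64)
  'f': [0/1 + 5/8*5/8, 0/1 + 5/8*7/8) = [25/64, 35/64)
  'c': [0/1 + 5/8*7/8, 0/1 + 5/8*1/1) = [35/64, 5/8) <- contains code 635/1024
  emit 'c', narrow to [35/64, 5/8)
Step 3: interval [35/64, 5/8), width = 5/8 - 35/64 = 5/64
  'd': [35/64 + 5/64*0/1, 35/64 + 5/64*5/8) = [35/64, 305/512)
  'f': [35/64 + 5/64*5/8, 35/64 + 5/64*7/8) = [305/512, 315/512)
  'c': [35/64 + 5/64*7/8, 35/64 + 5/64*1/1) = [315/512, 5/8) <- contains code 635/1024
  emit 'c', narrow to [315/512, 5/8)

Answer: symbol=d low=0/1 high=5/8
symbol=c low=35/64 high=5/8
symbol=c low=315/512 high=5/8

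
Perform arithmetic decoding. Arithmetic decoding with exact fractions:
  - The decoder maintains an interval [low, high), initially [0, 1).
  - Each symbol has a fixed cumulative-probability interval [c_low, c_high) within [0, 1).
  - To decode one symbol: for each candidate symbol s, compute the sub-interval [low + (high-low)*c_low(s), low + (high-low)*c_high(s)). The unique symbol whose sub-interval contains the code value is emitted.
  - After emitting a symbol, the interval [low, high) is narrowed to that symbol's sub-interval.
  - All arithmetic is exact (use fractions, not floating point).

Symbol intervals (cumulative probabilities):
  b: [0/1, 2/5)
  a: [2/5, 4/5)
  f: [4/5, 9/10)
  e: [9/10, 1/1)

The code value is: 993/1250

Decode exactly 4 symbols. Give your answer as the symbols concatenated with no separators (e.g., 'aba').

Answer: aefa

Derivation:
Step 1: interval [0/1, 1/1), width = 1/1 - 0/1 = 1/1
  'b': [0/1 + 1/1*0/1, 0/1 + 1/1*2/5) = [0/1, 2/5)
  'a': [0/1 + 1/1*2/5, 0/1 + 1/1*4/5) = [2/5, 4/5) <- contains code 993/1250
  'f': [0/1 + 1/1*4/5, 0/1 + 1/1*9/10) = [4/5, 9/10)
  'e': [0/1 + 1/1*9/10, 0/1 + 1/1*1/1) = [9/10, 1/1)
  emit 'a', narrow to [2/5, 4/5)
Step 2: interval [2/5, 4/5), width = 4/5 - 2/5 = 2/5
  'b': [2/5 + 2/5*0/1, 2/5 + 2/5*2/5) = [2/5, 14/25)
  'a': [2/5 + 2/5*2/5, 2/5 + 2/5*4/5) = [14/25, 18/25)
  'f': [2/5 + 2/5*4/5, 2/5 + 2/5*9/10) = [18/25, 19/25)
  'e': [2/5 + 2/5*9/10, 2/5 + 2/5*1/1) = [19/25, 4/5) <- contains code 993/1250
  emit 'e', narrow to [19/25, 4/5)
Step 3: interval [19/25, 4/5), width = 4/5 - 19/25 = 1/25
  'b': [19/25 + 1/25*0/1, 19/25 + 1/25*2/5) = [19/25, 97/125)
  'a': [19/25 + 1/25*2/5, 19/25 + 1/25*4/5) = [97/125, 99/125)
  'f': [19/25 + 1/25*4/5, 19/25 + 1/25*9/10) = [99/125, 199/250) <- contains code 993/1250
  'e': [19/25 + 1/25*9/10, 19/25 + 1/25*1/1) = [199/250, 4/5)
  emit 'f', narrow to [99/125, 199/250)
Step 4: interval [99/125, 199/250), width = 199/250 - 99/125 = 1/250
  'b': [99/125 + 1/250*0/1, 99/125 + 1/250*2/5) = [99/125, 496/625)
  'a': [99/125 + 1/250*2/5, 99/125 + 1/250*4/5) = [496/625, 497/625) <- contains code 993/1250
  'f': [99/125 + 1/250*4/5, 99/125 + 1/250*9/10) = [497/625, 1989/2500)
  'e': [99/125 + 1/250*9/10, 99/125 + 1/250*1/1) = [1989/2500, 199/250)
  emit 'a', narrow to [496/625, 497/625)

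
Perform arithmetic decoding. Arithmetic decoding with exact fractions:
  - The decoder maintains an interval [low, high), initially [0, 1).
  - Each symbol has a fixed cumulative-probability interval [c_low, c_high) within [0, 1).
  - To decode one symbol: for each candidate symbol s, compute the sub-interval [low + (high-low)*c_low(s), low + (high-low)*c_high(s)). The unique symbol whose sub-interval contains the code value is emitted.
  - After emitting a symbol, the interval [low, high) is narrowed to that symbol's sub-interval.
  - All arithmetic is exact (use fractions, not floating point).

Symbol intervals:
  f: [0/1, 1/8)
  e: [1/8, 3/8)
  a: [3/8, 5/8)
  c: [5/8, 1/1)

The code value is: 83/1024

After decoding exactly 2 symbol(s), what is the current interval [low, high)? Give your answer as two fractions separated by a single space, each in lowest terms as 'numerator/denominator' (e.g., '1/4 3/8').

Step 1: interval [0/1, 1/1), width = 1/1 - 0/1 = 1/1
  'f': [0/1 + 1/1*0/1, 0/1 + 1/1*1/8) = [0/1, 1/8) <- contains code 83/1024
  'e': [0/1 + 1/1*1/8, 0/1 + 1/1*3/8) = [1/8, 3/8)
  'a': [0/1 + 1/1*3/8, 0/1 + 1/1*5/8) = [3/8, 5/8)
  'c': [0/1 + 1/1*5/8, 0/1 + 1/1*1/1) = [5/8, 1/1)
  emit 'f', narrow to [0/1, 1/8)
Step 2: interval [0/1, 1/8), width = 1/8 - 0/1 = 1/8
  'f': [0/1 + 1/8*0/1, 0/1 + 1/8*1/8) = [0/1, 1/64)
  'e': [0/1 + 1/8*1/8, 0/1 + 1/8*3/8) = [1/64, 3/64)
  'a': [0/1 + 1/8*3/8, 0/1 + 1/8*5/8) = [3/64, 5/64)
  'c': [0/1 + 1/8*5/8, 0/1 + 1/8*1/1) = [5/64, 1/8) <- contains code 83/1024
  emit 'c', narrow to [5/64, 1/8)

Answer: 5/64 1/8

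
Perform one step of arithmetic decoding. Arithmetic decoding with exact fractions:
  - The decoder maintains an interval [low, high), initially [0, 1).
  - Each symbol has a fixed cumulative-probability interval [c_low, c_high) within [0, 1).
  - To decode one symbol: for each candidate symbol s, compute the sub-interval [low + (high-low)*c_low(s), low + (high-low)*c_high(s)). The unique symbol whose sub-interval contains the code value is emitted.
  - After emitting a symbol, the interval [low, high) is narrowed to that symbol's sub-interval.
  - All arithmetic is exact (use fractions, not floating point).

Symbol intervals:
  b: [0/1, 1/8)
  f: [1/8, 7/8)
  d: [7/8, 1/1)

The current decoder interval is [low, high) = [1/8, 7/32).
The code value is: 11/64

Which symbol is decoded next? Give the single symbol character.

Interval width = high − low = 7/32 − 1/8 = 3/32
Scaled code = (code − low) / width = (11/64 − 1/8) / 3/32 = 1/2
  b: [0/1, 1/8) 
  f: [1/8, 7/8) ← scaled code falls here ✓
  d: [7/8, 1/1) 

Answer: f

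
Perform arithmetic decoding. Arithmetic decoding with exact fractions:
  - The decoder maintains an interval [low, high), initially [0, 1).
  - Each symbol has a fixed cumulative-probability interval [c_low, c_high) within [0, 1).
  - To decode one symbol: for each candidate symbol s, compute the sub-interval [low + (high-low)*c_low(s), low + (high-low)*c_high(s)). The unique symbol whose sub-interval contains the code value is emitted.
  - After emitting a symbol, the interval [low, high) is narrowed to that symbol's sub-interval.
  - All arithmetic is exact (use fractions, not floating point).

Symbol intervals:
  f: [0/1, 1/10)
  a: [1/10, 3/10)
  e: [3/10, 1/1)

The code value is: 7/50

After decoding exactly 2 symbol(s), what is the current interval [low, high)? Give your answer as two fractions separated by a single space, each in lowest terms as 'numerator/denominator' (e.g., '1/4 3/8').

Answer: 3/25 4/25

Derivation:
Step 1: interval [0/1, 1/1), width = 1/1 - 0/1 = 1/1
  'f': [0/1 + 1/1*0/1, 0/1 + 1/1*1/10) = [0/1, 1/10)
  'a': [0/1 + 1/1*1/10, 0/1 + 1/1*3/10) = [1/10, 3/10) <- contains code 7/50
  'e': [0/1 + 1/1*3/10, 0/1 + 1/1*1/1) = [3/10, 1/1)
  emit 'a', narrow to [1/10, 3/10)
Step 2: interval [1/10, 3/10), width = 3/10 - 1/10 = 1/5
  'f': [1/10 + 1/5*0/1, 1/10 + 1/5*1/10) = [1/10, 3/25)
  'a': [1/10 + 1/5*1/10, 1/10 + 1/5*3/10) = [3/25, 4/25) <- contains code 7/50
  'e': [1/10 + 1/5*3/10, 1/10 + 1/5*1/1) = [4/25, 3/10)
  emit 'a', narrow to [3/25, 4/25)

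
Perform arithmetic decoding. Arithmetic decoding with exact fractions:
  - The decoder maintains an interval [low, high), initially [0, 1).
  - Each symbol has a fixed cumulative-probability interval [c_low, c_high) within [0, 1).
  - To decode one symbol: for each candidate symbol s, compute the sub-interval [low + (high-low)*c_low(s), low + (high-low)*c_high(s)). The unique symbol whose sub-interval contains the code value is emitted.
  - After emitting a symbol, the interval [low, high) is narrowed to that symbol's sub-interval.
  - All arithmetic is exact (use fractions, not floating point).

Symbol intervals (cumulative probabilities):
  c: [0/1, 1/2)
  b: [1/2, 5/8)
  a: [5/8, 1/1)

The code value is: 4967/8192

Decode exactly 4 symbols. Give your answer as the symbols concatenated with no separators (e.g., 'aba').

Step 1: interval [0/1, 1/1), width = 1/1 - 0/1 = 1/1
  'c': [0/1 + 1/1*0/1, 0/1 + 1/1*1/2) = [0/1, 1/2)
  'b': [0/1 + 1/1*1/2, 0/1 + 1/1*5/8) = [1/2, 5/8) <- contains code 4967/8192
  'a': [0/1 + 1/1*5/8, 0/1 + 1/1*1/1) = [5/8, 1/1)
  emit 'b', narrow to [1/2, 5/8)
Step 2: interval [1/2, 5/8), width = 5/8 - 1/2 = 1/8
  'c': [1/2 + 1/8*0/1, 1/2 + 1/8*1/2) = [1/2, 9/16)
  'b': [1/2 + 1/8*1/2, 1/2 + 1/8*5/8) = [9/16, 37/64)
  'a': [1/2 + 1/8*5/8, 1/2 + 1/8*1/1) = [37/64, 5/8) <- contains code 4967/8192
  emit 'a', narrow to [37/64, 5/8)
Step 3: interval [37/64, 5/8), width = 5/8 - 37/64 = 3/64
  'c': [37/64 + 3/64*0/1, 37/64 + 3/64*1/2) = [37/64, 77/128)
  'b': [37/64 + 3/64*1/2, 37/64 + 3/64*5/8) = [77/128, 311/512) <- contains code 4967/8192
  'a': [37/64 + 3/64*5/8, 37/64 + 3/64*1/1) = [311/512, 5/8)
  emit 'b', narrow to [77/128, 311/512)
Step 4: interval [77/128, 311/512), width = 311/512 - 77/128 = 3/512
  'c': [77/128 + 3/512*0/1, 77/128 + 3/512*1/2) = [77/128, 619/1024)
  'b': [77/128 + 3/512*1/2, 77/128 + 3/512*5/8) = [619/1024, 2479/4096)
  'a': [77/128 + 3/512*5/8, 77/128 + 3/512*1/1) = [2479/4096, 311/512) <- contains code 4967/8192
  emit 'a', narrow to [2479/4096, 311/512)

Answer: baba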